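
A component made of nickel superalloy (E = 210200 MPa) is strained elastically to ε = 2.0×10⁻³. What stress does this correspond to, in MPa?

E = 210200 MPa = 210.2 GPa.
σ = E·ε = 210200 MPa × 2.0×10⁻³ = 420 MPa.

420 MPa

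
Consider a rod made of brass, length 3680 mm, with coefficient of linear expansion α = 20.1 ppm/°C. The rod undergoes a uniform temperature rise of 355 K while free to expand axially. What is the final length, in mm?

ΔL = α·L₀·ΔT = 20.1×10⁻⁶ × 3680 mm × 355.0 K = 26.3 mm.
L = L₀ + ΔL = 3680 + 26.3 = 3706.3 mm.

3706.3 mm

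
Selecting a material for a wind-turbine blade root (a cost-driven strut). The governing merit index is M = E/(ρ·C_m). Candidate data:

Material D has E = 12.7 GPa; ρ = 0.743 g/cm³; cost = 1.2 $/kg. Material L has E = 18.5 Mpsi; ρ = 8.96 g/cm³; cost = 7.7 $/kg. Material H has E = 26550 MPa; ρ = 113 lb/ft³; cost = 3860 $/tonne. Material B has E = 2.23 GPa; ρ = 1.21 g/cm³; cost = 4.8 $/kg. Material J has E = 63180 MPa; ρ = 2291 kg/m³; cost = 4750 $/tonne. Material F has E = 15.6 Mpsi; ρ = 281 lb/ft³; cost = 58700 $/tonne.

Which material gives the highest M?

material D

Normalizing units and computing the index:
  material D: E = 12.70 GPa, ρ = 743.0 kg/m³, cost = 1.200 $/kg
  material L: E = 127.6 GPa, ρ = 8960 kg/m³, cost = 7.700 $/kg
  material H: E = 26.55 GPa, ρ = 1810 kg/m³, cost = 3.860 $/kg
  material B: E = 2.230 GPa, ρ = 1210 kg/m³, cost = 4.800 $/kg
  material J: E = 63.18 GPa, ρ = 2291 kg/m³, cost = 4.750 $/kg
  material F: E = 107.6 GPa, ρ = 4501 kg/m³, cost = 58.70 $/kg
  material D: M = 14.2 MN·m per $
  material J: M = 5.81 MN·m per $
  material H: M = 3.80 MN·m per $
  material L: M = 1.85 MN·m per $
  material F: M = 0.407 MN·m per $
  material B: M = 0.384 MN·m per $
Material D ranks first.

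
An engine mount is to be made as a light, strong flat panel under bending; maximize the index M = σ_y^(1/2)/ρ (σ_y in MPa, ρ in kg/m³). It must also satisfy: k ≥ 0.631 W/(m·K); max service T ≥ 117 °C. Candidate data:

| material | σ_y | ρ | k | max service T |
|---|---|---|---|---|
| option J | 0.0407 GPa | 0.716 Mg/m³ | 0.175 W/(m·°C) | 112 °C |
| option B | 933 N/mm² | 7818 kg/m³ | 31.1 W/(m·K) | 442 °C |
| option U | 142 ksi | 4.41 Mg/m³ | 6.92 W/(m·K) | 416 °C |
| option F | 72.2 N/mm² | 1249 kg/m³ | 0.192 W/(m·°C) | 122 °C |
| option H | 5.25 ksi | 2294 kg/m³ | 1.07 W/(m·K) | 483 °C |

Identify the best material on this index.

option U

Screen on constraints: k ≥ 0.631 W/(m·K); max service T ≥ 117 °C. Survivors: option B, option U, option H.
Convert each candidate to consistent units, then evaluate M:
  option B: σ_y = 933.0 MPa, ρ = 7818 kg/m³
  option U: σ_y = 979.1 MPa, ρ = 4410 kg/m³
  option H: σ_y = 36.20 MPa, ρ = 2294 kg/m³
  option U: M = 7.10×10⁻³
  option B: M = 3.91×10⁻³
  option H: M = 2.62×10⁻³
Option U has the largest M.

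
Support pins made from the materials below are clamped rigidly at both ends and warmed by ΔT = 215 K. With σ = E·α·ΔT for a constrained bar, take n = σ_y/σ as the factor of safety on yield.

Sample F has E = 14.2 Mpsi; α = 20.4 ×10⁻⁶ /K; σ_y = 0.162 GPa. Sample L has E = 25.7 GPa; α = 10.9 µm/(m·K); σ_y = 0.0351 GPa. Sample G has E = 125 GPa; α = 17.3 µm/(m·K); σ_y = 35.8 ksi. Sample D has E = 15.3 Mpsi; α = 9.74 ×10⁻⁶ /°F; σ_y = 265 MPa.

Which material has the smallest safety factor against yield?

sample F

In consistent units (E in GPa, α in ×10⁻⁶/K, σ_y in MPa):
  sample F: E = 97.91, α = 20.4, σ_y = 162.0 → σ = 429 MPa, n = 0.377
  sample L: E = 25.70, α = 10.9, σ_y = 35.10 → σ = 60.2 MPa, n = 0.583
  sample G: E = 125.0, α = 17.3, σ_y = 246.8 → σ = 465 MPa, n = 0.531
  sample D: E = 105.5, α = 17.5, σ_y = 265.0 → σ = 398 MPa, n = 0.666
Smallest n: sample F with n = 0.377.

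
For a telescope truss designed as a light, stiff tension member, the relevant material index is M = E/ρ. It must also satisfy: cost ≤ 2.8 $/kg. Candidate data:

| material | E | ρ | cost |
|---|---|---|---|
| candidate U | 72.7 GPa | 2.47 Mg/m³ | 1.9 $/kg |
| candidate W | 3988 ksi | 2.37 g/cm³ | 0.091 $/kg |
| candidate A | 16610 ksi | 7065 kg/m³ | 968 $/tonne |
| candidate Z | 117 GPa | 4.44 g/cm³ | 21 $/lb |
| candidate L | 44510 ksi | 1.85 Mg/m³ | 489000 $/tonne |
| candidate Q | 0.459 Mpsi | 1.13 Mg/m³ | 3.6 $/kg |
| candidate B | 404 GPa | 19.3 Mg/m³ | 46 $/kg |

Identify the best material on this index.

Screen on constraints: cost ≤ 2.8 $/kg. Survivors: candidate U, candidate W, candidate A.
Putting every candidate on a common basis:
  candidate U: E = 72.70 GPa, ρ = 2470 kg/m³
  candidate W: E = 27.50 GPa, ρ = 2370 kg/m³
  candidate A: E = 114.5 GPa, ρ = 7065 kg/m³
  candidate U: M = 29.4 MN·m/kg
  candidate A: M = 16.2 MN·m/kg
  candidate W: M = 11.6 MN·m/kg
Highest index: candidate U.

candidate U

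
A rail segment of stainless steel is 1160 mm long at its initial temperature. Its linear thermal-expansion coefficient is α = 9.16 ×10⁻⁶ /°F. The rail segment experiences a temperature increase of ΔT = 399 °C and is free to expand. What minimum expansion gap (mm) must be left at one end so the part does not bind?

Convert α: 9.16×10⁻⁶/°F × (9/5) = 16.5×10⁻⁶/K.
ΔL = α·L₀·ΔT = 16.5×10⁻⁶ × 1160 mm × 399.0 K = 7.63 mm.

7.63 mm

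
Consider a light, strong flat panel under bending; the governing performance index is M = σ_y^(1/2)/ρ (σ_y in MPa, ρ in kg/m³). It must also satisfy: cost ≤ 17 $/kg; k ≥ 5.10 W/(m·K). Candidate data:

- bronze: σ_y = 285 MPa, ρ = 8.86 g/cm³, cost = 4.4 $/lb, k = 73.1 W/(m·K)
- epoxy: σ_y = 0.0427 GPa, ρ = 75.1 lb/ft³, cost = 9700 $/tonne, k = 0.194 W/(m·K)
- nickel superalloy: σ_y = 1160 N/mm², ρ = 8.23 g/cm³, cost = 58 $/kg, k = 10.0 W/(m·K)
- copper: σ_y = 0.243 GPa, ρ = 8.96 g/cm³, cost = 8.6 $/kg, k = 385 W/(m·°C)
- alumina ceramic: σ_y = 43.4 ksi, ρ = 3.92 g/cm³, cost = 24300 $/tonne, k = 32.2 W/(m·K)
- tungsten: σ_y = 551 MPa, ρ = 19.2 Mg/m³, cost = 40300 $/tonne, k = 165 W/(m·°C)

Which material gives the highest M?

bronze

Screen on constraints: cost ≤ 17 $/kg; k ≥ 5.10 W/(m·K). Survivors: bronze, copper.
Normalizing units and computing the index:
  bronze: σ_y = 285.0 MPa, ρ = 8860 kg/m³
  copper: σ_y = 243.0 MPa, ρ = 8960 kg/m³
  bronze: M = 1.91×10⁻³
  copper: M = 1.74×10⁻³
Highest index: bronze.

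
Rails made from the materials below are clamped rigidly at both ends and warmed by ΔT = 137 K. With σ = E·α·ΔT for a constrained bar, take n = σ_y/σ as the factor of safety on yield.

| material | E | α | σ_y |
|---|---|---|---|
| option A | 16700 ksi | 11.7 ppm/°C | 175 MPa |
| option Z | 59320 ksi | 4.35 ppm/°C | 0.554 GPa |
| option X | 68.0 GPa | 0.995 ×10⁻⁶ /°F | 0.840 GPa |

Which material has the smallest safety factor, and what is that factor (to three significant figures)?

Converting E to GPa, α to ×10⁻⁶/K, σ_y to MPa, then σ and n for each:
  option A: E = 115.1, α = 11.7, σ_y = 175.0 → σ = 185 MPa, n = 0.948
  option Z: E = 409.0, α = 4.35, σ_y = 554.0 → σ = 244 MPa, n = 2.27
  option X: E = 68.00, α = 1.79, σ_y = 840.0 → σ = 16.7 MPa, n = 50.3
The minimum is option A at n = 0.948.

option A, n = 0.948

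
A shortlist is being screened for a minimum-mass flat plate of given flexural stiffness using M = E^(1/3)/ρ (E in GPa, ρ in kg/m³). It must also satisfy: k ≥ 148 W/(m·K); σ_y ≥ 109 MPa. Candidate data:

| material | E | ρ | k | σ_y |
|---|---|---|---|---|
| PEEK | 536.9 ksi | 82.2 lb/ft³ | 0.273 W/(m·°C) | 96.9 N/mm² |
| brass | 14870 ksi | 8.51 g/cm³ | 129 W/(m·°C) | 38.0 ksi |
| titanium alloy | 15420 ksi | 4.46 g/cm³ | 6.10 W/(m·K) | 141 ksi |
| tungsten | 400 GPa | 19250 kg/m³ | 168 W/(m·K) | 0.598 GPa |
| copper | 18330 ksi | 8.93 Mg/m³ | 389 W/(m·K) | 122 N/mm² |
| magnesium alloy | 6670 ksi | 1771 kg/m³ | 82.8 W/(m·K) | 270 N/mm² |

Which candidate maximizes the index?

Screen on constraints: k ≥ 148 W/(m·K); σ_y ≥ 109 MPa. Survivors: tungsten, copper.
Putting every candidate on a common basis:
  tungsten: E = 400.0 GPa, ρ = 19250 kg/m³
  copper: E = 126.4 GPa, ρ = 8930 kg/m³
  copper: M = 0.562×10⁻³
  tungsten: M = 0.383×10⁻³
Copper ranks first.

copper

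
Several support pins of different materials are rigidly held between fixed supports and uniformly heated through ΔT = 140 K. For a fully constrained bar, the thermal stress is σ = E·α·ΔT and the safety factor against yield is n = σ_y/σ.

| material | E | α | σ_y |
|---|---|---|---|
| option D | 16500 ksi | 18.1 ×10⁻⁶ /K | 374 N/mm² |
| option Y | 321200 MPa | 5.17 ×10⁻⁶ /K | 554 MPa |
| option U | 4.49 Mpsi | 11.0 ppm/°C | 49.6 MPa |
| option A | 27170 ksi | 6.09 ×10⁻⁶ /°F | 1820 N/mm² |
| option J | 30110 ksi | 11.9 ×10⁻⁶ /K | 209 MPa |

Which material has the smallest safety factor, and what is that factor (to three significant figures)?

option J, n = 0.604

Converting E to GPa, α to ×10⁻⁶/K, σ_y to MPa, then σ and n for each:
  option D: E = 113.8, α = 18.1, σ_y = 374.0 → σ = 288 MPa, n = 1.30
  option Y: E = 321.2, α = 5.17, σ_y = 554.0 → σ = 232 MPa, n = 2.38
  option U: E = 30.96, α = 11.0, σ_y = 49.60 → σ = 47.7 MPa, n = 1.04
  option A: E = 187.3, α = 11.0, σ_y = 1820 → σ = 287 MPa, n = 6.33
  option J: E = 207.6, α = 11.9, σ_y = 209.0 → σ = 346 MPa, n = 0.604
Smallest n: option J with n = 0.604.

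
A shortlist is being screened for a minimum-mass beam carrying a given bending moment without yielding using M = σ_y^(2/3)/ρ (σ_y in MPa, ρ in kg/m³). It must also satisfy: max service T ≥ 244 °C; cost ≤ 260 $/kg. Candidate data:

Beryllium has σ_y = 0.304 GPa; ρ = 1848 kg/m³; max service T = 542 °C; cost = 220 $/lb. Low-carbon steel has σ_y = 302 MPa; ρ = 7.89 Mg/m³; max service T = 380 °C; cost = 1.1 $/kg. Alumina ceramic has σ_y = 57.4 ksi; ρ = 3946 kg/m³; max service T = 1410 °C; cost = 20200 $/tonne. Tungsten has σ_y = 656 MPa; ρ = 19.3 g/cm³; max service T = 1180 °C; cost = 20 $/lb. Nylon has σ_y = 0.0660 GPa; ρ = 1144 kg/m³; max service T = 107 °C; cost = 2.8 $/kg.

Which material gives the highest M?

alumina ceramic

Screen on constraints: max service T ≥ 244 °C; cost ≤ 260 $/kg. Survivors: low-carbon steel, alumina ceramic, tungsten.
In SI units:
  low-carbon steel: σ_y = 302.0 MPa, ρ = 7890 kg/m³
  alumina ceramic: σ_y = 395.8 MPa, ρ = 3946 kg/m³
  tungsten: σ_y = 656.0 MPa, ρ = 19300 kg/m³
  alumina ceramic: M = 13.7×10⁻³
  low-carbon steel: M = 5.71×10⁻³
  tungsten: M = 3.91×10⁻³
Alumina ceramic has the largest M.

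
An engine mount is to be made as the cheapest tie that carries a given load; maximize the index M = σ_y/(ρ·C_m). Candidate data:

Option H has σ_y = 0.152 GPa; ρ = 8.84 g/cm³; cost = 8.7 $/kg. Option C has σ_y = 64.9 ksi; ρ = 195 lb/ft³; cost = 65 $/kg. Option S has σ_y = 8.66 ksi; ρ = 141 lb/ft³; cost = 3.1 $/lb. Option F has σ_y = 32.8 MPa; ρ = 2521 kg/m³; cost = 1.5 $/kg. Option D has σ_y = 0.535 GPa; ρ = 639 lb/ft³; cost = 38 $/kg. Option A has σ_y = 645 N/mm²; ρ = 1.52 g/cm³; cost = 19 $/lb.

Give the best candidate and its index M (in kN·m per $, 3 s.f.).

option A, M = 10.1 kN·m per $

Putting every candidate on a common basis:
  option H: σ_y = 152.0 MPa, ρ = 8840 kg/m³, cost = 8.700 $/kg
  option C: σ_y = 447.5 MPa, ρ = 3124 kg/m³, cost = 65.00 $/kg
  option S: σ_y = 59.71 MPa, ρ = 2259 kg/m³, cost = 6.834 $/kg
  option F: σ_y = 32.80 MPa, ρ = 2521 kg/m³, cost = 1.500 $/kg
  option D: σ_y = 535.0 MPa, ρ = 10240 kg/m³, cost = 38.00 $/kg
  option A: σ_y = 645.0 MPa, ρ = 1520 kg/m³, cost = 41.89 $/kg
  option A: M = 10.1 kN·m per $
  option F: M = 8.67 kN·m per $
  option S: M = 3.87 kN·m per $
  option C: M = 2.20 kN·m per $
  option H: M = 1.98 kN·m per $
  option D: M = 1.38 kN·m per $
Option A has the largest M.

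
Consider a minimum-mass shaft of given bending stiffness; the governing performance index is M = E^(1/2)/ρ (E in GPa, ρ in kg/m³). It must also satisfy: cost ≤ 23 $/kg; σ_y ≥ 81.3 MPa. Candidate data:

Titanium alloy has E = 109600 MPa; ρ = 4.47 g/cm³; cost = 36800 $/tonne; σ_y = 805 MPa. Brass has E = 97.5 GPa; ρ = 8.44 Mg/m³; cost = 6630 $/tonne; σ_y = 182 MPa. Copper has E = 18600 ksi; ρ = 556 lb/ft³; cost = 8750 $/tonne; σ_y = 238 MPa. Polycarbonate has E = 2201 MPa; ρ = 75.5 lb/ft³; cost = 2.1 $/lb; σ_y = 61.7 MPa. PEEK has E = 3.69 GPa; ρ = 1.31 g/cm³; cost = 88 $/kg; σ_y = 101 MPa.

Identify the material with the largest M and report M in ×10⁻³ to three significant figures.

copper, M = 1.27×10⁻³

Screen on constraints: cost ≤ 23 $/kg; σ_y ≥ 81.3 MPa. Survivors: brass, copper.
Putting every candidate on a common basis:
  brass: E = 97.50 GPa, ρ = 8440 kg/m³
  copper: E = 128.2 GPa, ρ = 8906 kg/m³
  copper: M = 1.27×10⁻³
  brass: M = 1.17×10⁻³
The maximum is for copper.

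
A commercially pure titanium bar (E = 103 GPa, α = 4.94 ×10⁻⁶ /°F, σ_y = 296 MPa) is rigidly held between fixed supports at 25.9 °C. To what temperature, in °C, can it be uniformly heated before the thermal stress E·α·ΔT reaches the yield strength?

349 °C

α = 4.94×10⁻⁶/°F × 9/5 = 8.89×10⁻⁶/K.
E·α·ΔT = 296.0 MPa ⇒ ΔT = 296.0 / (103.0×10³ × 8.89×10⁻⁶) = 323.2 K.
T = 25.9 + 323.2 = 349.1 °C.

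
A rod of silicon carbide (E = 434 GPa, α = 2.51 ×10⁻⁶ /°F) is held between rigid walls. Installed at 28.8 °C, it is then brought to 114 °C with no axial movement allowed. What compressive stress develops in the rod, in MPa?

167 MPa

α = 2.51×10⁻⁶/°F × 9/5 = 4.52×10⁻⁶/K.
ΔT = 85.20 K. Constrained thermal stress σ = E·α·ΔT = 434.0×10³ MPa × 4.52×10⁻⁶ × 85.20 = 167 MPa (compressive).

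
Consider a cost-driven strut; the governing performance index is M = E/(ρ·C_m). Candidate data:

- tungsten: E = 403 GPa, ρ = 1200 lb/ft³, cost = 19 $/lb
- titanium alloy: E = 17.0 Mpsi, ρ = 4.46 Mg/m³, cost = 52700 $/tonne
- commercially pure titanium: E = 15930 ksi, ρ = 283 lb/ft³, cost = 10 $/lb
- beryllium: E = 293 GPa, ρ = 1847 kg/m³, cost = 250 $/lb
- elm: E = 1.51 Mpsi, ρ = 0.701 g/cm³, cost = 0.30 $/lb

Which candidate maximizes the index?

elm

Normalizing units and computing the index:
  tungsten: E = 403.0 GPa, ρ = 19220 kg/m³, cost = 41.89 $/kg
  titanium alloy: E = 117.2 GPa, ρ = 4460 kg/m³, cost = 52.70 $/kg
  commercially pure titanium: E = 109.8 GPa, ρ = 4533 kg/m³, cost = 22.05 $/kg
  beryllium: E = 293.0 GPa, ρ = 1847 kg/m³, cost = 551.1 $/kg
  elm: E = 10.41 GPa, ρ = 701.0 kg/m³, cost = 0.6614 $/kg
  elm: M = 22.5 MN·m per $
  commercially pure titanium: M = 1.10 MN·m per $
  tungsten: M = 0.501 MN·m per $
  titanium alloy: M = 0.499 MN·m per $
  beryllium: M = 0.288 MN·m per $
Elm has the largest M.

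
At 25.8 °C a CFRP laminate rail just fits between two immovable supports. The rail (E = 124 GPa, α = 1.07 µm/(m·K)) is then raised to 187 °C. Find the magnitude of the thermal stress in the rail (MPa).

21.4 MPa

ΔT = 161.2 K. Constrained thermal stress σ = E·α·ΔT = 124.0×10³ MPa × 1.07×10⁻⁶ × 161.2 = 21.4 MPa (compressive).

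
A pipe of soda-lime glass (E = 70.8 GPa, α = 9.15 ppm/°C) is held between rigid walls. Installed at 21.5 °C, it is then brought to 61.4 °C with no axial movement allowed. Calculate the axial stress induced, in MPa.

25.8 MPa

ΔT = 39.90 K. Constrained thermal stress σ = E·α·ΔT = 70.80×10³ MPa × 9.15×10⁻⁶ × 39.90 = 25.8 MPa (compressive).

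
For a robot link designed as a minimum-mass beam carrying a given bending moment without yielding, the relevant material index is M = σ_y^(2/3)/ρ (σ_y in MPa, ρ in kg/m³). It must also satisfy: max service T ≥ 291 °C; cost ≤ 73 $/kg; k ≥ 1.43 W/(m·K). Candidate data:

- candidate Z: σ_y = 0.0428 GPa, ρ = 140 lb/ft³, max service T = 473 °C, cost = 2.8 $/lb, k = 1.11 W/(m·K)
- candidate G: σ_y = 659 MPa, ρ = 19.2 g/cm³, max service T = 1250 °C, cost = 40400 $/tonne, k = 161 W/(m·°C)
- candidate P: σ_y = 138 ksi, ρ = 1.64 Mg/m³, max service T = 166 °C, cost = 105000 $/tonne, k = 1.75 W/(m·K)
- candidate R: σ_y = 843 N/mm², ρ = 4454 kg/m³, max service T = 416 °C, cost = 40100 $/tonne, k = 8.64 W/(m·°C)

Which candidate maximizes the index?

Screen on constraints: max service T ≥ 291 °C; cost ≤ 73 $/kg; k ≥ 1.43 W/(m·K). Survivors: candidate G, candidate R.
Normalizing units and computing the index:
  candidate G: σ_y = 659.0 MPa, ρ = 19200 kg/m³
  candidate R: σ_y = 843.0 MPa, ρ = 4454 kg/m³
  candidate R: M = 20.0×10⁻³
  candidate G: M = 3.94×10⁻³
The maximum is for candidate R.

candidate R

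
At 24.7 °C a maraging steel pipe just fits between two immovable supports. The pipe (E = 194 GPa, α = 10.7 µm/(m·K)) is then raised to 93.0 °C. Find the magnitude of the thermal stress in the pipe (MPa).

ΔT = 68.30 K. Constrained thermal stress σ = E·α·ΔT = 194.0×10³ MPa × 10.7×10⁻⁶ × 68.30 = 142 MPa (compressive).

142 MPa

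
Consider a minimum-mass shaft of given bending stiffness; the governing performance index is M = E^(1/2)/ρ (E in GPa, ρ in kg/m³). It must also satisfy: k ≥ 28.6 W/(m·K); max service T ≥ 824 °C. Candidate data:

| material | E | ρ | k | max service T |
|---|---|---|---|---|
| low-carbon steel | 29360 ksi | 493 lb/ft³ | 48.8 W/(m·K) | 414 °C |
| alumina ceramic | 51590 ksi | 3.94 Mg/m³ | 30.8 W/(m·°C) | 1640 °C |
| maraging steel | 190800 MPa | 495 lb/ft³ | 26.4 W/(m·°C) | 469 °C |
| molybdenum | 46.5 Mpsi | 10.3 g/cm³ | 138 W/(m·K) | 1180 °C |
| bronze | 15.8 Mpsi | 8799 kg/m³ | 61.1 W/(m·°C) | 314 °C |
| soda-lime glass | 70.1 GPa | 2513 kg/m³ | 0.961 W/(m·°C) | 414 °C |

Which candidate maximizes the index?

Screen on constraints: k ≥ 28.6 W/(m·K); max service T ≥ 824 °C. Survivors: alumina ceramic, molybdenum.
Convert each candidate to consistent units, then evaluate M:
  alumina ceramic: E = 355.7 GPa, ρ = 3940 kg/m³
  molybdenum: E = 320.6 GPa, ρ = 10300 kg/m³
  alumina ceramic: M = 4.79×10⁻³
  molybdenum: M = 1.74×10⁻³
Alumina ceramic has the largest M.

alumina ceramic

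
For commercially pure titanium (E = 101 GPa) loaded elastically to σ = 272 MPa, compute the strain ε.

ε = σ/E = 272 / 101000 = 2.69×10⁻³.

2.69×10⁻³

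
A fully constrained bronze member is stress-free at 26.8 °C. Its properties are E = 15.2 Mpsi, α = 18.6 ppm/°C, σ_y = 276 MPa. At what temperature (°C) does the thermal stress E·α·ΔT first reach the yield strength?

168 °C

E = 15.2 Mpsi = 104.8 GPa.
E·α·ΔT = 276.0 MPa ⇒ ΔT = 276.0 / (104.8×10³ × 18.6×10⁻⁶) = 141.6 K.
T = 26.8 + 141.6 = 168.4 °C.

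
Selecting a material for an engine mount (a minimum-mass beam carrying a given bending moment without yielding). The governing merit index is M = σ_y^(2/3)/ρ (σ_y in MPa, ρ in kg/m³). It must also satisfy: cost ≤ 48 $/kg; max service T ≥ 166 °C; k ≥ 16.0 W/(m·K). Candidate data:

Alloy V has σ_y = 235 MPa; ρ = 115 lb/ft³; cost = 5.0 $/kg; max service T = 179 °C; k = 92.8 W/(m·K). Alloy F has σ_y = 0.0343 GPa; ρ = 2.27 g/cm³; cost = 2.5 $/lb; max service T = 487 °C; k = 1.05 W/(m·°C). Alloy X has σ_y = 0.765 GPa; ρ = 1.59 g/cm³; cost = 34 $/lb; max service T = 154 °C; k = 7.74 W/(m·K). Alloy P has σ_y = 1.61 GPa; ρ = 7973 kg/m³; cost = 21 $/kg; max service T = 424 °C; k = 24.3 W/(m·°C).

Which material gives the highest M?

Screen on constraints: cost ≤ 48 $/kg; max service T ≥ 166 °C; k ≥ 16.0 W/(m·K). Survivors: alloy V, alloy P.
Putting every candidate on a common basis:
  alloy V: σ_y = 235.0 MPa, ρ = 1842 kg/m³
  alloy P: σ_y = 1610 MPa, ρ = 7973 kg/m³
  alloy V: M = 20.7×10⁻³
  alloy P: M = 17.2×10⁻³
The maximum is for alloy V.

alloy V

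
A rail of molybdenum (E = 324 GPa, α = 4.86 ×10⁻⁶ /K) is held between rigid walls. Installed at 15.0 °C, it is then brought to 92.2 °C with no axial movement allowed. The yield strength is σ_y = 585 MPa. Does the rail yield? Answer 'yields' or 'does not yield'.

does not yield

ΔT = 77.20 K. Constrained thermal stress σ = E·α·ΔT = 324.0×10³ MPa × 4.86×10⁻⁶ × 77.20 = 122 MPa (compressive).
Compare to σ_y = 585 MPa: σ < σ_y, so it does not yield.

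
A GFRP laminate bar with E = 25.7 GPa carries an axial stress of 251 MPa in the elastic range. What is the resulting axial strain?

9.77×10⁻³

ε = σ/E = 251 / 25700 = 9.77×10⁻³.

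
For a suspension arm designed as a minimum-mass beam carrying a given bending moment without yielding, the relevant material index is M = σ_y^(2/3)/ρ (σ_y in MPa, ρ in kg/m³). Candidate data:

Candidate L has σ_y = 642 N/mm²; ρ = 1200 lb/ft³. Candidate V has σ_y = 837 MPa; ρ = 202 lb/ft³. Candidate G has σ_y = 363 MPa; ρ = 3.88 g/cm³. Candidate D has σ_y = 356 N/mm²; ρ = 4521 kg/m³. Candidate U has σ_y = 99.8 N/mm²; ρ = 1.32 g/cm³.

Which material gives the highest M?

candidate V

After converting to SI:
  candidate L: σ_y = 642.0 MPa, ρ = 19220 kg/m³
  candidate V: σ_y = 837.0 MPa, ρ = 3236 kg/m³
  candidate G: σ_y = 363.0 MPa, ρ = 3880 kg/m³
  candidate D: σ_y = 356.0 MPa, ρ = 4521 kg/m³
  candidate U: σ_y = 99.80 MPa, ρ = 1320 kg/m³
  candidate V: M = 27.4×10⁻³
  candidate U: M = 16.3×10⁻³
  candidate G: M = 13.1×10⁻³
  candidate D: M = 11.1×10⁻³
  candidate L: M = 3.87×10⁻³
Candidate V has the largest M.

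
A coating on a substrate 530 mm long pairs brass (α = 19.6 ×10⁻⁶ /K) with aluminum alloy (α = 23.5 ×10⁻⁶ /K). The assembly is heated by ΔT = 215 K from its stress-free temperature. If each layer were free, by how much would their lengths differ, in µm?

444 µm

Δα = |19.6 − 23.5|×10⁻⁶/K = 3.90×10⁻⁶/K.
ΔL_mismatch = Δα·L·ΔT = 3.90×10⁻⁶ × 530.0 mm × 215.0 K = 444 µm.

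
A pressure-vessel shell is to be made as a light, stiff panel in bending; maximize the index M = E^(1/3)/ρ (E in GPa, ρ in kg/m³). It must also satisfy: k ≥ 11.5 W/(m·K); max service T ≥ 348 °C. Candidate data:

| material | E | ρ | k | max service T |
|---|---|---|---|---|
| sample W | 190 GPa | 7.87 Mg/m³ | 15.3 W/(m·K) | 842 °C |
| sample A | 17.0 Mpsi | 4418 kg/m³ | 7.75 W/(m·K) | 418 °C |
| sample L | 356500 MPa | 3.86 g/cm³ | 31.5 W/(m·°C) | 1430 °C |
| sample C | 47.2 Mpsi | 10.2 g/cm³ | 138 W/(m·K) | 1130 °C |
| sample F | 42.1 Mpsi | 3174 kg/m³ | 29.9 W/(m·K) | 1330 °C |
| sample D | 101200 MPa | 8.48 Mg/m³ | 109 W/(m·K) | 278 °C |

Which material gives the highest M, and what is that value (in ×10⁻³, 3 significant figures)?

Screen on constraints: k ≥ 11.5 W/(m·K); max service T ≥ 348 °C. Survivors: sample W, sample L, sample C, sample F.
After converting to SI:
  sample W: E = 190.0 GPa, ρ = 7870 kg/m³
  sample L: E = 356.5 GPa, ρ = 3860 kg/m³
  sample C: E = 325.4 GPa, ρ = 10200 kg/m³
  sample F: E = 290.3 GPa, ρ = 3174 kg/m³
  sample F: M = 2.09×10⁻³
  sample L: M = 1.84×10⁻³
  sample W: M = 0.730×10⁻³
  sample C: M = 0.674×10⁻³
Sample F has the largest M.

sample F, M = 2.09×10⁻³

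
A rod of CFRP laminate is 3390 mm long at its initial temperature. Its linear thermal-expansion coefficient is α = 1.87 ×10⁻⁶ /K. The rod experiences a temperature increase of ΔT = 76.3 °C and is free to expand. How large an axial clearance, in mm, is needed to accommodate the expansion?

ΔL = α·L₀·ΔT = 1.87×10⁻⁶ × 3390 mm × 76.30 K = 0.484 mm.

0.484 mm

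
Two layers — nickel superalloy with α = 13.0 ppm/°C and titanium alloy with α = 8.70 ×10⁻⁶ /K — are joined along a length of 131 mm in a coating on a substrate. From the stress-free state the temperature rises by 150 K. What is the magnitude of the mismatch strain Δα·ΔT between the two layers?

6.45×10⁻⁴

Δα = |13.0 − 8.70|×10⁻⁶/K = 4.30×10⁻⁶/K.
Mismatch strain = Δα·ΔT = 4.30×10⁻⁶ × 150.0 = 6.45×10⁻⁴.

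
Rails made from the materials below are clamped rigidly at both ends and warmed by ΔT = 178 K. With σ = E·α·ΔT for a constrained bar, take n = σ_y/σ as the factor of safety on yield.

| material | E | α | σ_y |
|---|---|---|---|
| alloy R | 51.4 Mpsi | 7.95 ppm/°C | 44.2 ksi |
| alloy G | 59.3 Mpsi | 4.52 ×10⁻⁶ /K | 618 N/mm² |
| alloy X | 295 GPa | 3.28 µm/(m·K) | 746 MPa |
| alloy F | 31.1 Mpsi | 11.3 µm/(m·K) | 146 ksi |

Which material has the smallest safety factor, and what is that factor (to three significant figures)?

In consistent units (E in GPa, α in ×10⁻⁶/K, σ_y in MPa):
  alloy R: E = 354.4, α = 7.95, σ_y = 304.7 → σ = 501 MPa, n = 0.608
  alloy G: E = 408.9, α = 4.52, σ_y = 618.0 → σ = 329 MPa, n = 1.88
  alloy X: E = 295.0, α = 3.28, σ_y = 746.0 → σ = 172 MPa, n = 4.33
  alloy F: E = 214.4, α = 11.3, σ_y = 1007 → σ = 431 MPa, n = 2.33
The minimum is alloy R at n = 0.608.

alloy R, n = 0.608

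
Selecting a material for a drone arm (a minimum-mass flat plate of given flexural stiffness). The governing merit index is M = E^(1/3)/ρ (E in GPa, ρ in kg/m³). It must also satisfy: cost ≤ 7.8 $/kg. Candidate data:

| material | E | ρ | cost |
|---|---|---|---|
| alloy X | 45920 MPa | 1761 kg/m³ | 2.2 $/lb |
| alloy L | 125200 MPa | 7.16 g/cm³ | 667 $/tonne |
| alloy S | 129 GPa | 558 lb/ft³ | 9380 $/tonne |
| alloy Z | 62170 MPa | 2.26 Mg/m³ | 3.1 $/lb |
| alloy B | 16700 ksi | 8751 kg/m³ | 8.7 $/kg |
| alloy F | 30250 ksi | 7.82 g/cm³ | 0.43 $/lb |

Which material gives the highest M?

alloy X

Screen on constraints: cost ≤ 7.8 $/kg. Survivors: alloy X, alloy L, alloy Z, alloy F.
In SI units:
  alloy X: E = 45.92 GPa, ρ = 1761 kg/m³
  alloy L: E = 125.2 GPa, ρ = 7160 kg/m³
  alloy Z: E = 62.17 GPa, ρ = 2260 kg/m³
  alloy F: E = 208.6 GPa, ρ = 7820 kg/m³
  alloy X: M = 2.03×10⁻³
  alloy Z: M = 1.75×10⁻³
  alloy F: M = 0.758×10⁻³
  alloy L: M = 0.699×10⁻³
Alloy X has the largest M.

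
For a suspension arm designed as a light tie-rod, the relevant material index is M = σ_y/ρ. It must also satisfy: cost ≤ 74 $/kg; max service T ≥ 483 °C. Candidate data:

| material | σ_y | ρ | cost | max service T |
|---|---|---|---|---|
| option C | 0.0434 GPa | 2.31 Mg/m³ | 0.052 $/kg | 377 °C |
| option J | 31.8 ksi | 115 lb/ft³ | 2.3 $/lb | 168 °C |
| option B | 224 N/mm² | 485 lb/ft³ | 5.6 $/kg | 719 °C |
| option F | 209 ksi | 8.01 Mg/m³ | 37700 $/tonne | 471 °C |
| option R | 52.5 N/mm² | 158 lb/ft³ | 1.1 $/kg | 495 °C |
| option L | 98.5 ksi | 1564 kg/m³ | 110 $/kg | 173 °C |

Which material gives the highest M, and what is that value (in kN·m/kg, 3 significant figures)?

Screen on constraints: cost ≤ 74 $/kg; max service T ≥ 483 °C. Survivors: option B, option R.
After converting to SI:
  option B: σ_y = 224.0 MPa, ρ = 7769 kg/m³
  option R: σ_y = 52.50 MPa, ρ = 2531 kg/m³
  option B: M = 28.8 kN·m/kg
  option R: M = 20.7 kN·m/kg
Option B ranks first.

option B, M = 28.8 kN·m/kg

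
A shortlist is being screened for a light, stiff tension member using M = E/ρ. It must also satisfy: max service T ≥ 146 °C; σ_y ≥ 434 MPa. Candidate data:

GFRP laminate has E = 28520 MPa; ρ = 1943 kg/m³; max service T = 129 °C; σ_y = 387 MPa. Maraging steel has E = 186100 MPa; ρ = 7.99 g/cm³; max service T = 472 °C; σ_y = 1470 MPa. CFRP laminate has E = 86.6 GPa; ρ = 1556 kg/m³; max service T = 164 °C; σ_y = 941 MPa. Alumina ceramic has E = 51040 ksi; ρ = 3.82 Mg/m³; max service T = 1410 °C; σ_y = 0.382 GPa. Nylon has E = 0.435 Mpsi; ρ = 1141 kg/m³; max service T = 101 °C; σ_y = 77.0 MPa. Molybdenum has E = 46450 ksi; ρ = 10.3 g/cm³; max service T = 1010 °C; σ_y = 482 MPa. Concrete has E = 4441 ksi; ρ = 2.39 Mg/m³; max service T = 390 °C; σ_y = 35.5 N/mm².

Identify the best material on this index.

CFRP laminate

Screen on constraints: max service T ≥ 146 °C; σ_y ≥ 434 MPa. Survivors: maraging steel, CFRP laminate, molybdenum.
In SI units:
  maraging steel: E = 186.1 GPa, ρ = 7990 kg/m³
  CFRP laminate: E = 86.60 GPa, ρ = 1556 kg/m³
  molybdenum: E = 320.3 GPa, ρ = 10300 kg/m³
  CFRP laminate: M = 55.7 MN·m/kg
  molybdenum: M = 31.1 MN·m/kg
  maraging steel: M = 23.3 MN·m/kg
CFRP laminate ranks first.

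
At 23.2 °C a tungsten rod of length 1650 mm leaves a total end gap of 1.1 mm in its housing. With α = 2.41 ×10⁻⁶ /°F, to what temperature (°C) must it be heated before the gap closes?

177 °C

α = 2.41×10⁻⁶/°F × 9/5 = 4.34×10⁻⁶/K.
α·L₀·ΔT = 1.1 mm ⇒ ΔT = 1.1 / (4.34×10⁻⁶ × 1650.0) = 153.7 K.
T = 23.2 + 153.7 = 176.9 °C.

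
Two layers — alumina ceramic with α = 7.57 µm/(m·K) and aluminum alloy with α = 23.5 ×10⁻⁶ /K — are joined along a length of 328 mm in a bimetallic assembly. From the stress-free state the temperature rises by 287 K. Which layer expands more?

aluminum alloy

α(alumina ceramic) = 7.57×10⁻⁶/K vs α(aluminum alloy) = 23.5×10⁻⁶/K.
Higher α expands more for the same ΔT: aluminum alloy.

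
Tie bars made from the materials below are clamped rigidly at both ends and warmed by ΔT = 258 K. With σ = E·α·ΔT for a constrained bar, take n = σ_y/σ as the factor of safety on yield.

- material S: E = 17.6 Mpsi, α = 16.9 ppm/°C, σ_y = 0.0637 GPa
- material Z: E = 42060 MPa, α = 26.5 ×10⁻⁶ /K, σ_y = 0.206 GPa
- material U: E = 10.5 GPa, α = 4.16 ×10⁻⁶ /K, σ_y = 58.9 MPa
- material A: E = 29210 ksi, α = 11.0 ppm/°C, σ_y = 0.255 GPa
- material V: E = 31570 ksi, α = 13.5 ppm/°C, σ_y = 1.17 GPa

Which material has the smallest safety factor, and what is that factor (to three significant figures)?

Per material, after unit conversion:
  material S: E = 121.3, α = 16.9, σ_y = 63.70 → σ = 529 MPa, n = 0.120
  material Z: E = 42.06, α = 26.5, σ_y = 206.0 → σ = 288 MPa, n = 0.716
  material U: E = 10.50, α = 4.16, σ_y = 58.90 → σ = 11.3 MPa, n = 5.23
  material A: E = 201.4, α = 11.0, σ_y = 255.0 → σ = 572 MPa, n = 0.446
  material V: E = 217.7, α = 13.5, σ_y = 1170 → σ = 758 MPa, n = 1.54
The minimum is material S at n = 0.120.

material S, n = 0.120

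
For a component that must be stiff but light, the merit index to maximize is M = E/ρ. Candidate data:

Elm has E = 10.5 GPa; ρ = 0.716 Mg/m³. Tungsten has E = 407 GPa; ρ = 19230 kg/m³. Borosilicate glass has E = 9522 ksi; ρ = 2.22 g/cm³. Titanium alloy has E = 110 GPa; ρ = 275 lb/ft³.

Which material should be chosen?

borosilicate glass

Normalizing units and computing the index:
  elm: E = 10.50 GPa, ρ = 716.0 kg/m³
  tungsten: E = 407.0 GPa, ρ = 19230 kg/m³
  borosilicate glass: E = 65.65 GPa, ρ = 2220 kg/m³
  titanium alloy: E = 110.0 GPa, ρ = 4405 kg/m³
  borosilicate glass: M = 29.6 MN·m/kg
  titanium alloy: M = 25.0 MN·m/kg
  tungsten: M = 21.2 MN·m/kg
  elm: M = 14.7 MN·m/kg
Borosilicate glass ranks first.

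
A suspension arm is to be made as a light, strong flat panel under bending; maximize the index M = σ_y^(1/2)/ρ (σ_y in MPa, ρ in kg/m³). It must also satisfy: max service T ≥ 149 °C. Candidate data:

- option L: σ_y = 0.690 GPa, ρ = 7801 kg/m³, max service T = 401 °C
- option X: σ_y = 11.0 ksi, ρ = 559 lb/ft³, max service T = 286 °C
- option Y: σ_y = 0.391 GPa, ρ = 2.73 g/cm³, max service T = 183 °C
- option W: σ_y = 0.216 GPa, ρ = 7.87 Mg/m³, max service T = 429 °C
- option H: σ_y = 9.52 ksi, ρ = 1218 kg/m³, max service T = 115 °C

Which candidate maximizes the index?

Screen on constraints: max service T ≥ 149 °C. Survivors: option L, option X, option Y, option W.
Putting every candidate on a common basis:
  option L: σ_y = 690.0 MPa, ρ = 7801 kg/m³
  option X: σ_y = 75.84 MPa, ρ = 8954 kg/m³
  option Y: σ_y = 391.0 MPa, ρ = 2730 kg/m³
  option W: σ_y = 216.0 MPa, ρ = 7870 kg/m³
  option Y: M = 7.24×10⁻³
  option L: M = 3.37×10⁻³
  option W: M = 1.87×10⁻³
  option X: M = 0.973×10⁻³
Option Y ranks first.

option Y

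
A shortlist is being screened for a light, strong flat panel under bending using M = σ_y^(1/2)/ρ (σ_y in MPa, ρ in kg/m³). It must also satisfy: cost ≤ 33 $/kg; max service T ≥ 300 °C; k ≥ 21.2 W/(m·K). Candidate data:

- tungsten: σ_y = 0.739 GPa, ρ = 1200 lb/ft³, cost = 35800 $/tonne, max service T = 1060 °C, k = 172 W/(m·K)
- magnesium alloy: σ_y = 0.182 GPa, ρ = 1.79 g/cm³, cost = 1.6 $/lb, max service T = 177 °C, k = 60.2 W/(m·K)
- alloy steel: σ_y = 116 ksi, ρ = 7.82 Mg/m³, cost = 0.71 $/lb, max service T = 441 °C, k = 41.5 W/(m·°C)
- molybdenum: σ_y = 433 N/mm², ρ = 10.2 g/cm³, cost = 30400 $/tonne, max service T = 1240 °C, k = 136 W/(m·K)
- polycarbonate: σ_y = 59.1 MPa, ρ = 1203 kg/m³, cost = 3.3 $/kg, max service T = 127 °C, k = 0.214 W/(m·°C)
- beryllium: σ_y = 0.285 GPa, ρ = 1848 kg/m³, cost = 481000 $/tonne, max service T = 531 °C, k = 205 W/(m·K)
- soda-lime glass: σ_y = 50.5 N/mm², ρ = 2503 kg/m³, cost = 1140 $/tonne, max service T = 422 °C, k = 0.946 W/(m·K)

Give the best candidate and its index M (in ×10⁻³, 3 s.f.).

Screen on constraints: cost ≤ 33 $/kg; max service T ≥ 300 °C; k ≥ 21.2 W/(m·K). Survivors: alloy steel, molybdenum.
Convert each candidate to consistent units, then evaluate M:
  alloy steel: σ_y = 799.8 MPa, ρ = 7820 kg/m³
  molybdenum: σ_y = 433.0 MPa, ρ = 10200 kg/m³
  alloy steel: M = 3.62×10⁻³
  molybdenum: M = 2.04×10⁻³
Alloy steel has the largest M.

alloy steel, M = 3.62×10⁻³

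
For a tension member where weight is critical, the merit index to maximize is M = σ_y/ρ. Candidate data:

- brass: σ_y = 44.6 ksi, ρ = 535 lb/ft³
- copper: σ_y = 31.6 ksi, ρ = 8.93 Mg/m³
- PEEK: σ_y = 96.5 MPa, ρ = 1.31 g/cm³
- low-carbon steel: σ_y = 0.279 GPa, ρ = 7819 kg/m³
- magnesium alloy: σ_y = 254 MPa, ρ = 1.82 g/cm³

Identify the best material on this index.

magnesium alloy

After converting to SI:
  brass: σ_y = 307.5 MPa, ρ = 8570 kg/m³
  copper: σ_y = 217.9 MPa, ρ = 8930 kg/m³
  PEEK: σ_y = 96.50 MPa, ρ = 1310 kg/m³
  low-carbon steel: σ_y = 279.0 MPa, ρ = 7819 kg/m³
  magnesium alloy: σ_y = 254.0 MPa, ρ = 1820 kg/m³
  magnesium alloy: M = 140 kN·m/kg
  PEEK: M = 73.7 kN·m/kg
  brass: M = 35.9 kN·m/kg
  low-carbon steel: M = 35.7 kN·m/kg
  copper: M = 24.4 kN·m/kg
Magnesium alloy ranks first.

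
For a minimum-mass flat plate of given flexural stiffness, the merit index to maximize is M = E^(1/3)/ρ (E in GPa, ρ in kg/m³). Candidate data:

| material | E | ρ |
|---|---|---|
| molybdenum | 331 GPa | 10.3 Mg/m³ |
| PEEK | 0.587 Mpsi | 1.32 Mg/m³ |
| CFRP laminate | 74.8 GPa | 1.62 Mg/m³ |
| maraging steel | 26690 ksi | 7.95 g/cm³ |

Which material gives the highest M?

Normalizing units and computing the index:
  molybdenum: E = 331.0 GPa, ρ = 10300 kg/m³
  PEEK: E = 4.047 GPa, ρ = 1320 kg/m³
  CFRP laminate: E = 74.80 GPa, ρ = 1620 kg/m³
  maraging steel: E = 184.0 GPa, ρ = 7950 kg/m³
  CFRP laminate: M = 2.60×10⁻³
  PEEK: M = 1.21×10⁻³
  maraging steel: M = 0.715×10⁻³
  molybdenum: M = 0.672×10⁻³
CFRP laminate has the largest M.

CFRP laminate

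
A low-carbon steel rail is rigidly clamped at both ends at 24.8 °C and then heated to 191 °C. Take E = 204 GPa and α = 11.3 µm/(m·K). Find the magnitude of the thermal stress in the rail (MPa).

383 MPa

ΔT = 166.2 K. Constrained thermal stress σ = E·α·ΔT = 204.0×10³ MPa × 11.3×10⁻⁶ × 166.2 = 383 MPa (compressive).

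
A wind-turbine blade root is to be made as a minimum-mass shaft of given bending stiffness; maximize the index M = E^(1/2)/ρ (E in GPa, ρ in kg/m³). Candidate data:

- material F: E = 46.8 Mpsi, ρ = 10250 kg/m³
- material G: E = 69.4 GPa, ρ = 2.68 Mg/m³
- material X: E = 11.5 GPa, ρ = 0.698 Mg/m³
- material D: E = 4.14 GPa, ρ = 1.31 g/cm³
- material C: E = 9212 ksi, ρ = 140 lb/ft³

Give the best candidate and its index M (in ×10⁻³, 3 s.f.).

After converting to SI:
  material F: E = 322.7 GPa, ρ = 10250 kg/m³
  material G: E = 69.40 GPa, ρ = 2680 kg/m³
  material X: E = 11.50 GPa, ρ = 698.0 kg/m³
  material D: E = 4.140 GPa, ρ = 1310 kg/m³
  material C: E = 63.51 GPa, ρ = 2243 kg/m³
  material X: M = 4.86×10⁻³
  material C: M = 3.55×10⁻³
  material G: M = 3.11×10⁻³
  material F: M = 1.75×10⁻³
  material D: M = 1.55×10⁻³
The maximum is for material X.

material X, M = 4.86×10⁻³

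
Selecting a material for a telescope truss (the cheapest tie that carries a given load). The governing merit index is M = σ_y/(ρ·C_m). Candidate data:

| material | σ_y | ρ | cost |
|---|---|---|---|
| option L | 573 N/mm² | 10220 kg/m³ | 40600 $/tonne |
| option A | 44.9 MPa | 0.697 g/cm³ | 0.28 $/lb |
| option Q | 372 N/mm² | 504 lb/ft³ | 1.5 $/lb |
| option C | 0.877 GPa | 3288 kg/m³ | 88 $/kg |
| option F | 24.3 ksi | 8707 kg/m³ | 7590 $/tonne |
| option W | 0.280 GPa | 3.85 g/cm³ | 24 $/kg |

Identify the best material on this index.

option A

In SI units:
  option L: σ_y = 573.0 MPa, ρ = 10220 kg/m³, cost = 40.60 $/kg
  option A: σ_y = 44.90 MPa, ρ = 697.0 kg/m³, cost = 0.6173 $/kg
  option Q: σ_y = 372.0 MPa, ρ = 8073 kg/m³, cost = 3.307 $/kg
  option C: σ_y = 877.0 MPa, ρ = 3288 kg/m³, cost = 88.00 $/kg
  option F: σ_y = 167.5 MPa, ρ = 8707 kg/m³, cost = 7.590 $/kg
  option W: σ_y = 280.0 MPa, ρ = 3850 kg/m³, cost = 24.00 $/kg
  option A: M = 104 kN·m per $
  option Q: M = 13.9 kN·m per $
  option C: M = 3.03 kN·m per $
  option W: M = 3.03 kN·m per $
  option F: M = 2.54 kN·m per $
  option L: M = 1.38 kN·m per $
Option A has the largest M.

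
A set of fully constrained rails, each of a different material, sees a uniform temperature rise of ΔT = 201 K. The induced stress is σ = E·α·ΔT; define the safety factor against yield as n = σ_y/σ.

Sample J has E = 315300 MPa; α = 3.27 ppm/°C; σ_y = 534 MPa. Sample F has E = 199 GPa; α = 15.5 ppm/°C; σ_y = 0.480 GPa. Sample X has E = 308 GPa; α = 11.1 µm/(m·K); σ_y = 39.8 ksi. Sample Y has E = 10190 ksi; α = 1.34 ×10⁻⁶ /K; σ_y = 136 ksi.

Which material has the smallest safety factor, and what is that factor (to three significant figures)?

Converting E to GPa, α to ×10⁻⁶/K, σ_y to MPa, then σ and n for each:
  sample J: E = 315.3, α = 3.27, σ_y = 534.0 → σ = 207 MPa, n = 2.58
  sample F: E = 199.0, α = 15.5, σ_y = 480.0 → σ = 620 MPa, n = 0.774
  sample X: E = 308.0, α = 11.1, σ_y = 274.4 → σ = 687 MPa, n = 0.399
  sample Y: E = 70.26, α = 1.34, σ_y = 937.7 → σ = 18.9 MPa, n = 49.6
Sample X has the lowest safety factor, n = 0.399.

sample X, n = 0.399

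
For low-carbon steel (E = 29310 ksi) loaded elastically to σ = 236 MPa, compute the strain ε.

1.17×10⁻³

E = 29310 ksi = 202.1 GPa = 202100 MPa.
ε = σ/E = 236 / 202100 = 1.17×10⁻³.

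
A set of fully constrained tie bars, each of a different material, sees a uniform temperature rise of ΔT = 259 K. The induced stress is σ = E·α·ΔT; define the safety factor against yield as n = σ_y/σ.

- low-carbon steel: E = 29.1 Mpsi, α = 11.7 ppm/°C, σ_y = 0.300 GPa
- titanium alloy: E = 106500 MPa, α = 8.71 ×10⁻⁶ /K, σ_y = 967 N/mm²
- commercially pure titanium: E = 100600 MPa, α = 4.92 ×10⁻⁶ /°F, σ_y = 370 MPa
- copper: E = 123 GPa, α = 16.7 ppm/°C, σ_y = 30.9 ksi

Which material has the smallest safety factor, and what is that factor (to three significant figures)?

copper, n = 0.400

Per material, after unit conversion:
  low-carbon steel: E = 200.6, α = 11.7, σ_y = 300.0 → σ = 608 MPa, n = 0.493
  titanium alloy: E = 106.5, α = 8.71, σ_y = 967.0 → σ = 240 MPa, n = 4.02
  commercially pure titanium: E = 100.6, α = 8.86, σ_y = 370.0 → σ = 231 MPa, n = 1.60
  copper: E = 123.0, α = 16.7, σ_y = 213.0 → σ = 532 MPa, n = 0.400
Copper has the lowest safety factor, n = 0.400.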